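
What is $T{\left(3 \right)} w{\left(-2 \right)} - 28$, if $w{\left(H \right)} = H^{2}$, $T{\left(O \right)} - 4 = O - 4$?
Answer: $-16$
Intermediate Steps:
$T{\left(O \right)} = O$ ($T{\left(O \right)} = 4 + \left(O - 4\right) = 4 + \left(-4 + O\right) = O$)
$T{\left(3 \right)} w{\left(-2 \right)} - 28 = 3 \left(-2\right)^{2} - 28 = 3 \cdot 4 - 28 = 12 - 28 = -16$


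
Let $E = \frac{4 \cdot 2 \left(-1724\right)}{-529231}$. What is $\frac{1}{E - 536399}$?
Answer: $- \frac{529231}{283878965377} \approx -1.8643 \cdot 10^{-6}$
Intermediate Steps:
$E = \frac{13792}{529231}$ ($E = 8 \left(-1724\right) \left(- \frac{1}{529231}\right) = \left(-13792\right) \left(- \frac{1}{529231}\right) = \frac{13792}{529231} \approx 0.02606$)
$\frac{1}{E - 536399} = \frac{1}{\frac{13792}{529231} - 536399} = \frac{1}{- \frac{283878965377}{529231}} = - \frac{529231}{283878965377}$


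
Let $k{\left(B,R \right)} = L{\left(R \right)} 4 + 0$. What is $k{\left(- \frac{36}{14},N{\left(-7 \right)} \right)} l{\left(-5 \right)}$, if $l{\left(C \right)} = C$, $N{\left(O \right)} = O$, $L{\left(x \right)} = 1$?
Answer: $-20$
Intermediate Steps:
$k{\left(B,R \right)} = 4$ ($k{\left(B,R \right)} = 1 \cdot 4 + 0 = 4 + 0 = 4$)
$k{\left(- \frac{36}{14},N{\left(-7 \right)} \right)} l{\left(-5 \right)} = 4 \left(-5\right) = -20$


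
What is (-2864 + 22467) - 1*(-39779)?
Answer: 59382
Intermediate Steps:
(-2864 + 22467) - 1*(-39779) = 19603 + 39779 = 59382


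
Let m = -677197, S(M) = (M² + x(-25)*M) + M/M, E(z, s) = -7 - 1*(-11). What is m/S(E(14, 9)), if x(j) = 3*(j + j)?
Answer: 677197/583 ≈ 1161.6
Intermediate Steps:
x(j) = 6*j (x(j) = 3*(2*j) = 6*j)
E(z, s) = 4 (E(z, s) = -7 + 11 = 4)
S(M) = 1 + M² - 150*M (S(M) = (M² + (6*(-25))*M) + M/M = (M² - 150*M) + 1 = 1 + M² - 150*M)
m/S(E(14, 9)) = -677197/(1 + 4² - 150*4) = -677197/(1 + 16 - 600) = -677197/(-583) = -677197*(-1/583) = 677197/583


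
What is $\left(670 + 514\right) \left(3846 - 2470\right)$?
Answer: $1629184$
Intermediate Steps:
$\left(670 + 514\right) \left(3846 - 2470\right) = 1184 \cdot 1376 = 1629184$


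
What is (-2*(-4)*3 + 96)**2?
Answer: 14400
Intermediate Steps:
(-2*(-4)*3 + 96)**2 = (8*3 + 96)**2 = (24 + 96)**2 = 120**2 = 14400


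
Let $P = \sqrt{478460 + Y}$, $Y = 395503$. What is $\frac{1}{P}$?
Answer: $\frac{\sqrt{97107}}{291321} \approx 0.0010697$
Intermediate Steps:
$P = 3 \sqrt{97107}$ ($P = \sqrt{478460 + 395503} = \sqrt{873963} = 3 \sqrt{97107} \approx 934.86$)
$\frac{1}{P} = \frac{1}{3 \sqrt{97107}} = \frac{\sqrt{97107}}{291321}$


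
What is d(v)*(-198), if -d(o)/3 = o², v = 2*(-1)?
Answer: 2376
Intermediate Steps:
v = -2
d(o) = -3*o²
d(v)*(-198) = -3*(-2)²*(-198) = -3*4*(-198) = -12*(-198) = 2376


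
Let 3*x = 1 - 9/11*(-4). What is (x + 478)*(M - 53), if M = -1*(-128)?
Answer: 395525/11 ≈ 35957.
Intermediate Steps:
M = 128
x = 47/33 (x = (1 - 9/11*(-4))/3 = (1 + 36/11)/3 = (⅓)*(47/11) = 47/33 ≈ 1.4242)
(x + 478)*(M - 53) = (47/33 + 478)*(128 - 53) = (15821/33)*75 = 395525/11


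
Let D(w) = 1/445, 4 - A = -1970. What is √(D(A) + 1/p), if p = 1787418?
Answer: 7*√3224644072430/265133670 ≈ 0.047410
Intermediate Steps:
A = 1974 (A = 4 - 1*(-1970) = 4 + 1970 = 1974)
D(w) = 1/445
√(D(A) + 1/p) = √(1/445 + 1/1787418) = √(1787863/795401010) = 7*√3224644072430/265133670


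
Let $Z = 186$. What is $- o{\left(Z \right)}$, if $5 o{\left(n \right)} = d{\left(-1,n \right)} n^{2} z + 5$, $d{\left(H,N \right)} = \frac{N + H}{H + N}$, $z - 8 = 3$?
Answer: $- \frac{380561}{5} \approx -76112.0$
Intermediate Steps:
$z = 11$ ($z = 8 + 3 = 11$)
$d{\left(H,N \right)} = 1$ ($d{\left(H,N \right)} = \frac{H + N}{H + N} = 1$)
$o{\left(n \right)} = 1 + \frac{11 n^{2}}{5}$ ($o{\left(n \right)} = \frac{1 n^{2} \cdot 11 + 5}{5} = \frac{n^{2} \cdot 11 + 5}{5} = \frac{11 n^{2} + 5}{5} = \frac{5 + 11 n^{2}}{5} = 1 + \frac{11 n^{2}}{5}$)
$- o{\left(Z \right)} = - (1 + \frac{11 \cdot 186^{2}}{5}) = - (1 + \frac{11}{5} \cdot 34596) = - (1 + \frac{380556}{5}) = \left(-1\right) \frac{380561}{5} = - \frac{380561}{5}$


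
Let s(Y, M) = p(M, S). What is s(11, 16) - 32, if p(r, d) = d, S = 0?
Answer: -32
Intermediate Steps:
s(Y, M) = 0
s(11, 16) - 32 = 0 - 32 = -32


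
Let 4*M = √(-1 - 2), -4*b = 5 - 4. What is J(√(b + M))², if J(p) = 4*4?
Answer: 256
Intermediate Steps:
b = -¼ (b = -(5 - 4)/4 = -¼*1 = -¼ ≈ -0.25000)
M = I*√3/4 (M = √(-1 - 2)/4 = √(-3)/4 = (I*√3)/4 = I*√3/4 ≈ 0.43301*I)
J(p) = 16
J(√(b + M))² = 16² = 256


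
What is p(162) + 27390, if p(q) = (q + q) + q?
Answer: 27876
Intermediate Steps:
p(q) = 3*q (p(q) = 2*q + q = 3*q)
p(162) + 27390 = 3*162 + 27390 = 486 + 27390 = 27876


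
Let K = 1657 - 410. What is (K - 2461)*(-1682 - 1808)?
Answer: 4236860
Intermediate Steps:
K = 1247
(K - 2461)*(-1682 - 1808) = (1247 - 2461)*(-1682 - 1808) = -1214*(-3490) = 4236860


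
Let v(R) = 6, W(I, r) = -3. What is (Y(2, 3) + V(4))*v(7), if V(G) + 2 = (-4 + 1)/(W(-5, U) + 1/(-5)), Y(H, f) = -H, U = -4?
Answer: -147/8 ≈ -18.375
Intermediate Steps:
V(G) = -17/16 (V(G) = -2 + (-4 + 1)/(-3 + 1/(-5)) = -2 - 3/(-3 - 1/5) = -2 - 3/(-16/5) = -2 - 3*(-5/16) = -2 + 15/16 = -17/16)
(Y(2, 3) + V(4))*v(7) = (-1*2 - 17/16)*6 = (-2 - 17/16)*6 = -49/16*6 = -147/8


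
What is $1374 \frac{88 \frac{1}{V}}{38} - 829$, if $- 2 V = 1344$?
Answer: $- \frac{443547}{532} \approx -833.74$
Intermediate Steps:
$V = -672$ ($V = \left(- \frac{1}{2}\right) 1344 = -672$)
$1374 \frac{88 \frac{1}{V}}{38} - 829 = 1374 \frac{88 \frac{1}{-672}}{38} - 829 = 1374 \cdot 88 \left(- \frac{1}{672}\right) \frac{1}{38} - 829 = 1374 \left(\left(- \frac{11}{84}\right) \frac{1}{38}\right) - 829 = 1374 \left(- \frac{11}{3192}\right) - 829 = - \frac{2519}{532} - 829 = - \frac{443547}{532}$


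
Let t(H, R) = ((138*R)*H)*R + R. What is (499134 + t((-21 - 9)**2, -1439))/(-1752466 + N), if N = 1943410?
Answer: 257184045895/190944 ≈ 1.3469e+6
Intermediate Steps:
t(H, R) = R + 138*H*R**2 (t(H, R) = (138*H*R)*R + R = 138*H*R**2 + R = R + 138*H*R**2)
(499134 + t((-21 - 9)**2, -1439))/(-1752466 + N) = (499134 - 1439*(1 + 138*(-21 - 9)**2*(-1439)))/(-1752466 + 1943410) = (499134 - 1439*(1 + 138*(-30)**2*(-1439)))/190944 = (499134 - 1439*(1 + 138*900*(-1439)))*(1/190944) = (499134 - 1439*(1 - 178723800))*(1/190944) = (499134 - 1439*(-178723799))*(1/190944) = (499134 + 257183546761)*(1/190944) = 257184045895*(1/190944) = 257184045895/190944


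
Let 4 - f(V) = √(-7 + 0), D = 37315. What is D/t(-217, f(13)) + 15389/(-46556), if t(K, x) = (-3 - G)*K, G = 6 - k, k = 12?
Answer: -1747255379/30307956 ≈ -57.650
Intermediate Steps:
G = -6 (G = 6 - 1*12 = 6 - 12 = -6)
f(V) = 4 - I*√7 (f(V) = 4 - √(-7 + 0) = 4 - √(-7) = 4 - I*√7)
t(K, x) = 3*K (t(K, x) = (-3 - 1*(-6))*K = (-3 + 6)*K = 3*K)
D/t(-217, f(13)) + 15389/(-46556) = 37315/((3*(-217))) + 15389/(-46556) = 37315/(-651) + 15389*(-1/46556) = 37315*(-1/651) - 15389/46556 = -37315/651 - 15389/46556 = -1747255379/30307956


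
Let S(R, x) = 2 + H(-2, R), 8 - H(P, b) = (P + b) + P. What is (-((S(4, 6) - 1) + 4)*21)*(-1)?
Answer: 273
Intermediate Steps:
H(P, b) = 8 - b - 2*P (H(P, b) = 8 - ((P + b) + P) = 8 - (b + 2*P) = 8 + (-b - 2*P) = 8 - b - 2*P)
S(R, x) = 14 - R (S(R, x) = 2 + (8 - R - 2*(-2)) = 2 + (8 - R + 4) = 2 + (12 - R) = 14 - R)
(-((S(4, 6) - 1) + 4)*21)*(-1) = (-(((14 - 1*4) - 1) + 4)*21)*(-1) = (-(((14 - 4) - 1) + 4)*21)*(-1) = (-((10 - 1) + 4)*21)*(-1) = (-(9 + 4)*21)*(-1) = (-1*13*21)*(-1) = -13*21*(-1) = -273*(-1) = 273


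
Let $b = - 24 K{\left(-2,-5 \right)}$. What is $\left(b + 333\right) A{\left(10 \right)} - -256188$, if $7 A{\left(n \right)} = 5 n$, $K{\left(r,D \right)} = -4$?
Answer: $\frac{1814766}{7} \approx 2.5925 \cdot 10^{5}$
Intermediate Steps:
$A{\left(n \right)} = \frac{5 n}{7}$
$b = 96$ ($b = \left(-24\right) \left(-4\right) = 96$)
$\left(b + 333\right) A{\left(10 \right)} - -256188 = \left(96 + 333\right) \frac{5}{7} \cdot 10 - -256188 = 429 \cdot \frac{50}{7} + 256188 = \frac{21450}{7} + 256188 = \frac{1814766}{7}$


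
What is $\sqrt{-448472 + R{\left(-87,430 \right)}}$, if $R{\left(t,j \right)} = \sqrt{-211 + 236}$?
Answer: $i \sqrt{448467} \approx 669.68 i$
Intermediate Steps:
$R{\left(t,j \right)} = 5$ ($R{\left(t,j \right)} = \sqrt{25} = 5$)
$\sqrt{-448472 + R{\left(-87,430 \right)}} = \sqrt{-448472 + 5} = \sqrt{-448467} = i \sqrt{448467}$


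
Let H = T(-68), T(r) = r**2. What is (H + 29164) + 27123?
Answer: 60911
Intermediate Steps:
H = 4624 (H = (-68)**2 = 4624)
(H + 29164) + 27123 = (4624 + 29164) + 27123 = 33788 + 27123 = 60911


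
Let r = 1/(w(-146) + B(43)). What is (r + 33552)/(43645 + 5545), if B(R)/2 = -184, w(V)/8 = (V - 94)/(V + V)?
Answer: 177047179/259565792 ≈ 0.68209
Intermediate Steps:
w(V) = 4*(-94 + V)/V (w(V) = 8*((V - 94)/(V + V)) = 8*((-94 + V)/((2*V))) = 8*((-94 + V)*(1/(2*V))) = 8*((-94 + V)/(2*V)) = 4*(-94 + V)/V)
B(R) = -368 (B(R) = 2*(-184) = -368)
r = -73/26384 (r = 1/((4 - 376/(-146)) - 368) = 1/((4 - 376*(-1/146)) - 368) = 1/((4 + 188/73) - 368) = 1/(480/73 - 368) = 1/(-26384/73) = -73/26384 ≈ -0.0027668)
(r + 33552)/(43645 + 5545) = (-73/26384 + 33552)/(43645 + 5545) = (885235895/26384)/49190 = (885235895/26384)*(1/49190) = 177047179/259565792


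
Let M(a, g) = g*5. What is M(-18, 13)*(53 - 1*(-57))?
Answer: 7150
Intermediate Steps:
M(a, g) = 5*g
M(-18, 13)*(53 - 1*(-57)) = (5*13)*(53 - 1*(-57)) = 65*(53 + 57) = 65*110 = 7150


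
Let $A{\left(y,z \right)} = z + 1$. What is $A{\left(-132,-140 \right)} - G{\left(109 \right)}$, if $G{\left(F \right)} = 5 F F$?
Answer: $-59544$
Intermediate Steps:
$A{\left(y,z \right)} = 1 + z$
$G{\left(F \right)} = 5 F^{2}$
$A{\left(-132,-140 \right)} - G{\left(109 \right)} = \left(1 - 140\right) - 5 \cdot 109^{2} = -139 - 5 \cdot 11881 = -139 - 59405 = -59544$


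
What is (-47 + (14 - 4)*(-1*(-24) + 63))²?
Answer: 677329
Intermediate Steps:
(-47 + (14 - 4)*(-1*(-24) + 63))² = (-47 + 10*(24 + 63))² = (-47 + 10*87)² = (-47 + 870)² = 823² = 677329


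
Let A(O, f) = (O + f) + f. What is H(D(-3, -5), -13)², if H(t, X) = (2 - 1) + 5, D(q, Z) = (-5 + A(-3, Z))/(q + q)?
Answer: 36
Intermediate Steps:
A(O, f) = O + 2*f
D(q, Z) = (-8 + 2*Z)/(2*q) (D(q, Z) = (-5 + (-3 + 2*Z))/(q + q) = (-8 + 2*Z)/((2*q)) = (-8 + 2*Z)*(1/(2*q)) = (-8 + 2*Z)/(2*q))
H(t, X) = 6 (H(t, X) = 1 + 5 = 6)
H(D(-3, -5), -13)² = 6² = 36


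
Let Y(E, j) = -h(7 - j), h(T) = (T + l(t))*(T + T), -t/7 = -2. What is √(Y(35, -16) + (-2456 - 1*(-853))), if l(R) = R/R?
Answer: I*√2707 ≈ 52.029*I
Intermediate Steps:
t = 14 (t = -7*(-2) = 14)
l(R) = 1
h(T) = 2*T*(1 + T) (h(T) = (T + 1)*(T + T) = (1 + T)*(2*T) = 2*T*(1 + T))
Y(E, j) = -2*(7 - j)*(8 - j) (Y(E, j) = -2*(7 - j)*(1 + (7 - j)) = -2*(7 - j)*(8 - j))
√(Y(35, -16) + (-2456 - 1*(-853))) = √(-2*(-8 - 16)*(-7 - 16) + (-2456 - 1*(-853))) = √(-2*(-24)*(-23) + (-2456 + 853)) = √(-1104 - 1603) = √(-2707) = I*√2707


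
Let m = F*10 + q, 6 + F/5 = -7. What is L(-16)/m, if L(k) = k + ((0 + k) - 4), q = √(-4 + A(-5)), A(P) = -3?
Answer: 23400/422507 + 36*I*√7/422507 ≈ 0.055384 + 0.00022543*I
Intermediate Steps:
F = -65 (F = -30 + 5*(-7) = -30 - 35 = -65)
q = I*√7 (q = √(-4 - 3) = √(-7) = I*√7 ≈ 2.6458*I)
L(k) = -4 + 2*k (L(k) = k + (k - 4) = k + (-4 + k) = -4 + 2*k)
m = -650 + I*√7 (m = -65*10 + I*√7 = -650 + I*√7 ≈ -650.0 + 2.6458*I)
L(-16)/m = (-4 + 2*(-16))/(-650 + I*√7) = (-4 - 32)/(-650 + I*√7) = -36/(-650 + I*√7)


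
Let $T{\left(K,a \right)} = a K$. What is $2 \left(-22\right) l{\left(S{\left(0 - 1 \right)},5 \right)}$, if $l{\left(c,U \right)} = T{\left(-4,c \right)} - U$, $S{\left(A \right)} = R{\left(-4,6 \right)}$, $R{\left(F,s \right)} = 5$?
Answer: $1100$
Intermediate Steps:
$S{\left(A \right)} = 5$
$T{\left(K,a \right)} = K a$
$l{\left(c,U \right)} = - U - 4 c$ ($l{\left(c,U \right)} = - 4 c - U = - U - 4 c$)
$2 \left(-22\right) l{\left(S{\left(0 - 1 \right)},5 \right)} = 2 \left(-22\right) \left(\left(-1\right) 5 - 20\right) = - 44 \left(-5 - 20\right) = \left(-44\right) \left(-25\right) = 1100$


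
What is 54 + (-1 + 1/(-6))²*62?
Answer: 2491/18 ≈ 138.39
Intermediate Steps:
54 + (-1 + 1/(-6))²*62 = 54 + (-1 - ⅙)²*62 = 54 + (-7/6)²*62 = 54 + (49/36)*62 = 54 + 1519/18 = 2491/18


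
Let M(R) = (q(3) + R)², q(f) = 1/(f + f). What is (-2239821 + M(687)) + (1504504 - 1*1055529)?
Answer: -47471327/36 ≈ -1.3186e+6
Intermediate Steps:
q(f) = 1/(2*f)
M(R) = (⅙ + R)² (M(R) = ((½)/3 + R)² = ((½)*(⅓) + R)² = (⅙ + R)²)
(-2239821 + M(687)) + (1504504 - 1*1055529) = (-2239821 + (1 + 6*687)²/36) + (1504504 - 1*1055529) = (-2239821 + (1 + 4122)²/36) + (1504504 - 1055529) = (-2239821 + (1/36)*4123²) + 448975 = (-2239821 + (1/36)*16999129) + 448975 = (-2239821 + 16999129/36) + 448975 = -63634427/36 + 448975 = -47471327/36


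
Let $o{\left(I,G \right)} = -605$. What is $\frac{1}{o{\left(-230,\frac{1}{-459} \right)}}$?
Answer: $- \frac{1}{605} \approx -0.0016529$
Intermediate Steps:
$\frac{1}{o{\left(-230,\frac{1}{-459} \right)}} = \frac{1}{-605} = - \frac{1}{605}$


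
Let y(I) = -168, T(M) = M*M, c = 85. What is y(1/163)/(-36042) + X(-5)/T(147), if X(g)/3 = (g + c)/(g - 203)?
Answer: 2591857/562489473 ≈ 0.0046078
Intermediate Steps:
X(g) = 3*(85 + g)/(-203 + g) (X(g) = 3*((g + 85)/(g - 203)) = 3*((85 + g)/(-203 + g)) = 3*(85 + g)/(-203 + g))
T(M) = M²
y(1/163)/(-36042) + X(-5)/T(147) = -168/(-36042) + (3*(85 - 5)/(-203 - 5))/(147²) = -168*(-1/36042) + (3*80/(-208))/21609 = 28/6007 + (3*(-1/208)*80)*(1/21609) = 28/6007 - 15/13*1/21609 = 28/6007 - 5/93639 = 2591857/562489473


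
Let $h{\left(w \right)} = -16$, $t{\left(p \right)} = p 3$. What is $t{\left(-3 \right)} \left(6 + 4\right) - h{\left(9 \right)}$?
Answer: $-74$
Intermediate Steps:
$t{\left(p \right)} = 3 p$
$t{\left(-3 \right)} \left(6 + 4\right) - h{\left(9 \right)} = 3 \left(-3\right) \left(6 + 4\right) - -16 = \left(-9\right) 10 + 16 = -90 + 16 = -74$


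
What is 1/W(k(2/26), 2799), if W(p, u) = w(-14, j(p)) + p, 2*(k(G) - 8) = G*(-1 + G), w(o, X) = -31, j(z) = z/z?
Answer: -169/3893 ≈ -0.043411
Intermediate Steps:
j(z) = 1
k(G) = 8 + G*(-1 + G)/2 (k(G) = 8 + (G*(-1 + G))/2 = 8 + G*(-1 + G)/2)
W(p, u) = -31 + p
1/W(k(2/26), 2799) = 1/(-31 + (8 + (2/26)²/2 - 1/26)) = 1/(-31 + (8 + (2*(1/26))²/2 - 1/26)) = 1/(-31 + (8 + (1/13)²/2 - ½*1/13)) = 1/(-31 + (8 + (½)*(1/169) - 1/26)) = 1/(-31 + (8 + 1/338 - 1/26)) = 1/(-31 + 1346/169) = 1/(-3893/169) = -169/3893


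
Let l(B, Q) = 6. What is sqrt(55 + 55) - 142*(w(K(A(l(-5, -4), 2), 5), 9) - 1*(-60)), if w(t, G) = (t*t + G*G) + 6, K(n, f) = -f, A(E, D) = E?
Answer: -24424 + sqrt(110) ≈ -24414.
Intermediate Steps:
w(t, G) = 6 + G**2 + t**2 (w(t, G) = (t**2 + G**2) + 6 = (G**2 + t**2) + 6 = 6 + G**2 + t**2)
sqrt(55 + 55) - 142*(w(K(A(l(-5, -4), 2), 5), 9) - 1*(-60)) = sqrt(55 + 55) - 142*((6 + 9**2 + (-1*5)**2) - 1*(-60)) = sqrt(110) - 142*((6 + 81 + (-5)**2) + 60) = sqrt(110) - 142*((6 + 81 + 25) + 60) = sqrt(110) - 142*(112 + 60) = sqrt(110) - 142*172 = sqrt(110) - 24424 = -24424 + sqrt(110)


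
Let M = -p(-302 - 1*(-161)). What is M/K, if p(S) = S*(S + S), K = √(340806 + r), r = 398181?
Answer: -13254*√738987/246329 ≈ -46.254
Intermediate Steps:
K = √738987 (K = √(340806 + 398181) = √738987 ≈ 859.64)
p(S) = 2*S² (p(S) = S*(2*S) = 2*S²)
M = -39762 (M = -2*(-302 - 1*(-161))² = -2*(-302 + 161)² = -2*(-141)² = -2*19881 = -1*39762 = -39762)
M/K = -39762*√738987/738987 = -13254*√738987/246329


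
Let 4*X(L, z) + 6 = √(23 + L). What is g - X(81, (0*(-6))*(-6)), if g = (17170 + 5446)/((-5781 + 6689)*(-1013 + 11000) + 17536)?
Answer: 6825607/4542866 - √26/2 ≈ -1.0470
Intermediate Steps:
X(L, z) = -3/2 + √(23 + L)/4
g = 5654/2271433 (g = 22616/(908*9987 + 17536) = 22616/(9068196 + 17536) = 22616/9085732 = 22616*(1/9085732) = 5654/2271433 ≈ 0.0024892)
g - X(81, (0*(-6))*(-6)) = 5654/2271433 - (-3/2 + √(23 + 81)/4) = 5654/2271433 - (-3/2 + √104/4) = 5654/2271433 - (-3/2 + (2*√26)/4) = 5654/2271433 - (-3/2 + √26/2) = 5654/2271433 + (3/2 - √26/2) = 6825607/4542866 - √26/2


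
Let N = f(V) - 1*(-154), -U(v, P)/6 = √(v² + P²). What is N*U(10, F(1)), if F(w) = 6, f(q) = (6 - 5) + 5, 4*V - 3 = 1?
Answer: -1920*√34 ≈ -11195.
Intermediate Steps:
V = 1 (V = ¾ + (¼)*1 = ¾ + ¼ = 1)
f(q) = 6 (f(q) = 1 + 5 = 6)
U(v, P) = -6*√(P² + v²) (U(v, P) = -6*√(v² + P²) = -6*√(P² + v²))
N = 160 (N = 6 - 1*(-154) = 6 + 154 = 160)
N*U(10, F(1)) = 160*(-6*√(6² + 10²)) = 160*(-6*√(36 + 100)) = 160*(-12*√34) = -1920*√34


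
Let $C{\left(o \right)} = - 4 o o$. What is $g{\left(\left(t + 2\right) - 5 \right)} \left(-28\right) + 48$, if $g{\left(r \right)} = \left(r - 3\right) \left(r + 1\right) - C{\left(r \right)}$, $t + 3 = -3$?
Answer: $-11712$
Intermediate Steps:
$t = -6$ ($t = -3 - 3 = -6$)
$C{\left(o \right)} = - 4 o^{2}$
$g{\left(r \right)} = 4 r^{2} + \left(1 + r\right) \left(-3 + r\right)$ ($g{\left(r \right)} = \left(r - 3\right) \left(r + 1\right) - - 4 r^{2} = \left(-3 + r\right) \left(1 + r\right) + 4 r^{2} = \left(1 + r\right) \left(-3 + r\right) + 4 r^{2} = 4 r^{2} + \left(1 + r\right) \left(-3 + r\right)$)
$g{\left(\left(t + 2\right) - 5 \right)} \left(-28\right) + 48 = \left(-3 - 2 \left(\left(-6 + 2\right) - 5\right) + 5 \left(\left(-6 + 2\right) - 5\right)^{2}\right) \left(-28\right) + 48 = \left(-3 - 2 \left(-4 - 5\right) + 5 \left(-4 - 5\right)^{2}\right) \left(-28\right) + 48 = \left(-3 - -18 + 5 \left(-9\right)^{2}\right) \left(-28\right) + 48 = \left(-3 + 18 + 5 \cdot 81\right) \left(-28\right) + 48 = \left(-3 + 18 + 405\right) \left(-28\right) + 48 = 420 \left(-28\right) + 48 = -11760 + 48 = -11712$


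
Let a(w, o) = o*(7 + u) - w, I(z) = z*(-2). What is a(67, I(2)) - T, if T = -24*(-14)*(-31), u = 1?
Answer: 10317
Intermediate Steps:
I(z) = -2*z
T = -10416 (T = 336*(-31) = -10416)
a(w, o) = -w + 8*o (a(w, o) = o*(7 + 1) - w = o*8 - w = 8*o - w = -w + 8*o)
a(67, I(2)) - T = (-1*67 + 8*(-2*2)) - 1*(-10416) = (-67 + 8*(-4)) + 10416 = (-67 - 32) + 10416 = -99 + 10416 = 10317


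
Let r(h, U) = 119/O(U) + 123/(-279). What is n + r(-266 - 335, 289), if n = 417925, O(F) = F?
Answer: 660739379/1581 ≈ 4.1793e+5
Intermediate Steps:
r(h, U) = -41/93 + 119/U (r(h, U) = 119/U + 123/(-279) = 119/U + 123*(-1/279) = 119/U - 41/93 = -41/93 + 119/U)
n + r(-266 - 335, 289) = 417925 + (-41/93 + 119/289) = 417925 + (-41/93 + 119*(1/289)) = 417925 + (-41/93 + 7/17) = 417925 - 46/1581 = 660739379/1581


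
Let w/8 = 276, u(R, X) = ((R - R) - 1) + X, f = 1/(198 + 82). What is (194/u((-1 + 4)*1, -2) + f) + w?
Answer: 1800403/840 ≈ 2143.3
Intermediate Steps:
f = 1/280 ≈ 0.0035714
u(R, X) = -1 + X (u(R, X) = (0 - 1) + X = -1 + X)
w = 2208 (w = 8*276 = 2208)
(194/u((-1 + 4)*1, -2) + f) + w = (194/(-1 - 2) + 1/280) + 2208 = (194/(-3) + 1/280) + 2208 = (194*(-⅓) + 1/280) + 2208 = (-194/3 + 1/280) + 2208 = -54317/840 + 2208 = 1800403/840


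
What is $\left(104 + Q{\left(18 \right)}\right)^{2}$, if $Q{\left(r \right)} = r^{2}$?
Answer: $183184$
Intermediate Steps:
$\left(104 + Q{\left(18 \right)}\right)^{2} = \left(104 + 18^{2}\right)^{2} = \left(104 + 324\right)^{2} = 428^{2} = 183184$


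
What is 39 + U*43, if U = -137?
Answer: -5852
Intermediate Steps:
39 + U*43 = 39 - 137*43 = 39 - 5891 = -5852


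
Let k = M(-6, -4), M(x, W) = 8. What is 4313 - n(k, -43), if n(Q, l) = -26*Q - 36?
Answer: 4557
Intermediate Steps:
k = 8
n(Q, l) = -36 - 26*Q
4313 - n(k, -43) = 4313 - (-36 - 26*8) = 4313 - (-36 - 208) = 4313 - 1*(-244) = 4313 + 244 = 4557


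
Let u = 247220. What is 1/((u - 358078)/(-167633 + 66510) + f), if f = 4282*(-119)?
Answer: -9193/4684356616 ≈ -1.9625e-6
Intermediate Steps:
f = -509558
1/((u - 358078)/(-167633 + 66510) + f) = 1/((247220 - 358078)/(-167633 + 66510) - 509558) = 1/(-110858/(-101123) - 509558) = 1/(-110858*(-1/101123) - 509558) = 1/(10078/9193 - 509558) = 1/(-4684356616/9193) = -9193/4684356616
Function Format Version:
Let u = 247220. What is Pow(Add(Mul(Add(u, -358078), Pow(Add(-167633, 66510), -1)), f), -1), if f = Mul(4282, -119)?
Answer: Rational(-9193, 4684356616) ≈ -1.9625e-6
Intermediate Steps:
f = -509558
Pow(Add(Mul(Add(u, -358078), Pow(Add(-167633, 66510), -1)), f), -1) = Pow(Add(Mul(Add(247220, -358078), Pow(Add(-167633, 66510), -1)), -509558), -1) = Pow(Add(Mul(-110858, Pow(-101123, -1)), -509558), -1) = Pow(Add(Mul(-110858, Rational(-1, 101123)), -509558), -1) = Pow(Add(Rational(10078, 9193), -509558), -1) = Pow(Rational(-4684356616, 9193), -1) = Rational(-9193, 4684356616)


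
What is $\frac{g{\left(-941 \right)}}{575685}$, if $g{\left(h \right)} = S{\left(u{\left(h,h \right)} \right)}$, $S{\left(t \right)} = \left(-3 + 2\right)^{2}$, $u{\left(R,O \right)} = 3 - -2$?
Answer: $\frac{1}{575685} \approx 1.7371 \cdot 10^{-6}$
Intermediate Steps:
$u{\left(R,O \right)} = 5$ ($u{\left(R,O \right)} = 3 + 2 = 5$)
$S{\left(t \right)} = 1$ ($S{\left(t \right)} = \left(-1\right)^{2} = 1$)
$g{\left(h \right)} = 1$
$\frac{g{\left(-941 \right)}}{575685} = 1 \cdot \frac{1}{575685} = \frac{1}{575685}$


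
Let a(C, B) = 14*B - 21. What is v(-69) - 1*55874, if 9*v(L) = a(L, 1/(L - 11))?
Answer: -20115487/360 ≈ -55876.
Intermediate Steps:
a(C, B) = -21 + 14*B
v(L) = -7/3 + 14/(9*(-11 + L)) (v(L) = (-21 + 14/(L - 11))/9 = (-21 + 14/(-11 + L))/9 = -7/3 + 14/(9*(-11 + L)))
v(-69) - 1*55874 = 7*(35 - 3*(-69))/(9*(-11 - 69)) - 1*55874 = (7/9)*(35 + 207)/(-80) - 55874 = (7/9)*(-1/80)*242 - 55874 = -847/360 - 55874 = -20115487/360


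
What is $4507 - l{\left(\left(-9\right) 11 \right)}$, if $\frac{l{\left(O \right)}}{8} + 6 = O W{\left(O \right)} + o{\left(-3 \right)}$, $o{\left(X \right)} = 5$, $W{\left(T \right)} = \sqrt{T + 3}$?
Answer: $4515 + 3168 i \sqrt{6} \approx 4515.0 + 7760.0 i$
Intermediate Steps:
$W{\left(T \right)} = \sqrt{3 + T}$
$l{\left(O \right)} = -8 + 8 O \sqrt{3 + O}$ ($l{\left(O \right)} = -48 + 8 \left(O \sqrt{3 + O} + 5\right) = -48 + 8 \left(5 + O \sqrt{3 + O}\right) = -48 + \left(40 + 8 O \sqrt{3 + O}\right) = -8 + 8 O \sqrt{3 + O}$)
$4507 - l{\left(\left(-9\right) 11 \right)} = 4507 - \left(-8 + 8 \left(\left(-9\right) 11\right) \sqrt{3 - 99}\right) = 4507 - \left(-8 + 8 \left(-99\right) \sqrt{3 - 99}\right) = 4507 - \left(-8 + 8 \left(-99\right) \sqrt{-96}\right) = 4507 - \left(-8 + 8 \left(-99\right) 4 i \sqrt{6}\right) = 4507 - \left(-8 - 3168 i \sqrt{6}\right) = 4507 + \left(8 + 3168 i \sqrt{6}\right) = 4515 + 3168 i \sqrt{6}$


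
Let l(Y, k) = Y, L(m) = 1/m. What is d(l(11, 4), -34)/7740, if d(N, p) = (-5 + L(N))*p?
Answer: 51/2365 ≈ 0.021564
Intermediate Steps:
d(N, p) = p*(-5 + 1/N) (d(N, p) = (-5 + 1/N)*p = p*(-5 + 1/N))
d(l(11, 4), -34)/7740 = (-5*(-34) - 34/11)/7740 = (170 - 34*1/11)*(1/7740) = (170 - 34/11)*(1/7740) = (1836/11)*(1/7740) = 51/2365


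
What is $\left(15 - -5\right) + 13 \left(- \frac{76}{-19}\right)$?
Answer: $72$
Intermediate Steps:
$\left(15 - -5\right) + 13 \left(- \frac{76}{-19}\right) = \left(15 + 5\right) + 13 \left(\left(-76\right) \left(- \frac{1}{19}\right)\right) = 20 + 13 \cdot 4 = 20 + 52 = 72$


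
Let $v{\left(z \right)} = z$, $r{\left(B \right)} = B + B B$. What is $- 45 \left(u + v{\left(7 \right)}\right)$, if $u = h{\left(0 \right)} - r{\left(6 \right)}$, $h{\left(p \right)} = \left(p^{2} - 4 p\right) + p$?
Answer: $1575$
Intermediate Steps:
$r{\left(B \right)} = B + B^{2}$
$h{\left(p \right)} = p^{2} - 3 p$
$u = -42$ ($u = 0 \left(-3 + 0\right) - 6 \left(1 + 6\right) = 0 \left(-3\right) - 6 \cdot 7 = 0 - 42 = -42$)
$- 45 \left(u + v{\left(7 \right)}\right) = - 45 \left(-42 + 7\right) = \left(-45\right) \left(-35\right) = 1575$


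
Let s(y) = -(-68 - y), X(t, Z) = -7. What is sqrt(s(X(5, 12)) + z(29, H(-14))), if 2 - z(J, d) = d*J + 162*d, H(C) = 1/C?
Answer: sqrt(15022)/14 ≈ 8.7546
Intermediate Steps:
s(y) = 68 + y
z(J, d) = 2 - 162*d - J*d (z(J, d) = 2 - (d*J + 162*d) = 2 - (J*d + 162*d) = 2 - (162*d + J*d) = 2 + (-162*d - J*d) = 2 - 162*d - J*d)
sqrt(s(X(5, 12)) + z(29, H(-14))) = sqrt((68 - 7) + (2 - 162/(-14) - 1*29/(-14))) = sqrt(61 + (2 - 162*(-1/14) - 1*29*(-1/14))) = sqrt(61 + (2 + 81/7 + 29/14)) = sqrt(61 + 219/14) = sqrt(1073/14) = sqrt(15022)/14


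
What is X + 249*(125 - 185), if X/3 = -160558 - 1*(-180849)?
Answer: 45933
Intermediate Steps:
X = 60873 (X = 3*(-160558 - 1*(-180849)) = 3*(-160558 + 180849) = 3*20291 = 60873)
X + 249*(125 - 185) = 60873 + 249*(125 - 185) = 60873 + 249*(-60) = 60873 - 14940 = 45933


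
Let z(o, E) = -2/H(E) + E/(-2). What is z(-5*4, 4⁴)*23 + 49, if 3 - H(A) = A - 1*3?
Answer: -361852/125 ≈ -2894.8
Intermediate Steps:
H(A) = 6 - A (H(A) = 3 - (A - 1*3) = 3 - (A - 3) = 3 - (-3 + A) = 3 + (3 - A) = 6 - A)
z(o, E) = -2/(6 - E) - E/2 (z(o, E) = -2/(6 - E) + E/(-2) = -2/(6 - E) + E*(-½) = -2/(6 - E) - E/2)
z(-5*4, 4⁴)*23 + 49 = ((4 - 1*4⁴*(-6 + 4⁴))/(2*(-6 + 4⁴)))*23 + 49 = ((4 - 1*256*(-6 + 256))/(2*(-6 + 256)))*23 + 49 = ((½)*(4 - 1*256*250)/250)*23 + 49 = ((½)*(1/250)*(4 - 64000))*23 + 49 = ((½)*(1/250)*(-63996))*23 + 49 = -15999/125*23 + 49 = -367977/125 + 49 = -361852/125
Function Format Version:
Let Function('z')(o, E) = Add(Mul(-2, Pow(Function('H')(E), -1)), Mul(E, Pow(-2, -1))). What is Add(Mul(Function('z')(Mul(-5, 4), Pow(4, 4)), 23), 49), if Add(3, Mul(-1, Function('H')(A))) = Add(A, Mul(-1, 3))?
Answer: Rational(-361852, 125) ≈ -2894.8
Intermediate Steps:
Function('H')(A) = Add(6, Mul(-1, A)) (Function('H')(A) = Add(3, Mul(-1, Add(A, Mul(-1, 3)))) = Add(3, Mul(-1, Add(A, -3))) = Add(3, Mul(-1, Add(-3, A))) = Add(3, Add(3, Mul(-1, A))) = Add(6, Mul(-1, A)))
Function('z')(o, E) = Add(Mul(-2, Pow(Add(6, Mul(-1, E)), -1)), Mul(Rational(-1, 2), E)) (Function('z')(o, E) = Add(Mul(-2, Pow(Add(6, Mul(-1, E)), -1)), Mul(E, Pow(-2, -1))) = Add(Mul(-2, Pow(Add(6, Mul(-1, E)), -1)), Mul(E, Rational(-1, 2))) = Add(Mul(-2, Pow(Add(6, Mul(-1, E)), -1)), Mul(Rational(-1, 2), E)))
Add(Mul(Function('z')(Mul(-5, 4), Pow(4, 4)), 23), 49) = Add(Mul(Mul(Rational(1, 2), Pow(Add(-6, Pow(4, 4)), -1), Add(4, Mul(-1, Pow(4, 4), Add(-6, Pow(4, 4))))), 23), 49) = Add(Mul(Mul(Rational(1, 2), Pow(Add(-6, 256), -1), Add(4, Mul(-1, 256, Add(-6, 256)))), 23), 49) = Add(Mul(Mul(Rational(1, 2), Pow(250, -1), Add(4, Mul(-1, 256, 250))), 23), 49) = Add(Mul(Mul(Rational(1, 2), Rational(1, 250), Add(4, -64000)), 23), 49) = Add(Mul(Mul(Rational(1, 2), Rational(1, 250), -63996), 23), 49) = Add(Mul(Rational(-15999, 125), 23), 49) = Add(Rational(-367977, 125), 49) = Rational(-361852, 125)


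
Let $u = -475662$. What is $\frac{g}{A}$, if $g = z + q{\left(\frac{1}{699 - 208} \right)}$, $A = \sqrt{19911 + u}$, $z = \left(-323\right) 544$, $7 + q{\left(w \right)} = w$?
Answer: $\frac{86278028 i \sqrt{50639}}{74591247} \approx 260.29 i$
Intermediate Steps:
$q{\left(w \right)} = -7 + w$
$z = -175712$
$A = 3 i \sqrt{50639}$ ($A = \sqrt{19911 - 475662} = \sqrt{-455751} = 3 i \sqrt{50639} \approx 675.09 i$)
$g = - \frac{86278028}{491}$ ($g = -175712 - \left(7 - \frac{1}{699 - 208}\right) = -175712 - \left(7 - \frac{1}{491}\right) = -175712 + \left(-7 + \frac{1}{491}\right) = -175712 - \frac{3436}{491} = - \frac{86278028}{491} \approx -1.7572 \cdot 10^{5}$)
$\frac{g}{A} = - \frac{86278028}{491 \cdot 3 i \sqrt{50639}} = - \frac{86278028 \left(- \frac{i \sqrt{50639}}{151917}\right)}{491} = \frac{86278028 i \sqrt{50639}}{74591247}$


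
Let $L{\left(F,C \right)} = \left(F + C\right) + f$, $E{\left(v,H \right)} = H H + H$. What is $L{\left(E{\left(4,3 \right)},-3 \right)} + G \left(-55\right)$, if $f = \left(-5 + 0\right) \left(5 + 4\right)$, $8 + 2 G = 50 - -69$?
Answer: $- \frac{6177}{2} \approx -3088.5$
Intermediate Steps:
$E{\left(v,H \right)} = H + H^{2}$ ($E{\left(v,H \right)} = H^{2} + H = H + H^{2}$)
$G = \frac{111}{2}$ ($G = -4 + \frac{50 - -69}{2} = -4 + \frac{50 + 69}{2} = -4 + \frac{1}{2} \cdot 119 = -4 + \frac{119}{2} = \frac{111}{2} \approx 55.5$)
$f = -45$ ($f = \left(-5\right) 9 = -45$)
$L{\left(F,C \right)} = -45 + C + F$ ($L{\left(F,C \right)} = \left(F + C\right) - 45 = \left(C + F\right) - 45 = -45 + C + F$)
$L{\left(E{\left(4,3 \right)},-3 \right)} + G \left(-55\right) = \left(-45 - 3 + 3 \left(1 + 3\right)\right) + \frac{111}{2} \left(-55\right) = \left(-45 - 3 + 3 \cdot 4\right) - \frac{6105}{2} = \left(-45 - 3 + 12\right) - \frac{6105}{2} = -36 - \frac{6105}{2} = - \frac{6177}{2}$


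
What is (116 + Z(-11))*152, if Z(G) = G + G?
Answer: 14288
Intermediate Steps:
Z(G) = 2*G
(116 + Z(-11))*152 = (116 + 2*(-11))*152 = (116 - 22)*152 = 94*152 = 14288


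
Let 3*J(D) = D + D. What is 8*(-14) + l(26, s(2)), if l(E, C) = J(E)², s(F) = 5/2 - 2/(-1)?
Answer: 1696/9 ≈ 188.44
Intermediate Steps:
J(D) = 2*D/3 (J(D) = (D + D)/3 = (2*D)/3 = 2*D/3)
s(F) = 9/2 (s(F) = 5*(½) - 2*(-1) = 5/2 + 2 = 9/2)
l(E, C) = 4*E²/9 (l(E, C) = (2*E/3)² = 4*E²/9)
8*(-14) + l(26, s(2)) = 8*(-14) + (4/9)*26² = -112 + (4/9)*676 = -112 + 2704/9 = 1696/9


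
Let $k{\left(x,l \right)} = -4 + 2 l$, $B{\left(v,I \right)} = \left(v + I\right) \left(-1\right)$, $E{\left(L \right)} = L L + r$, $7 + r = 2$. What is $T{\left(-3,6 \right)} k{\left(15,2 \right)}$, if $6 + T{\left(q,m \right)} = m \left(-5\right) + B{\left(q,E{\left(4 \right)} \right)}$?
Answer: $0$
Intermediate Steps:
$r = -5$ ($r = -7 + 2 = -5$)
$E{\left(L \right)} = -5 + L^{2}$ ($E{\left(L \right)} = L L - 5 = L^{2} - 5 = -5 + L^{2}$)
$B{\left(v,I \right)} = - I - v$ ($B{\left(v,I \right)} = \left(I + v\right) \left(-1\right) = - I - v$)
$T{\left(q,m \right)} = -17 - q - 5 m$ ($T{\left(q,m \right)} = -6 - \left(11 + q - m \left(-5\right)\right) = -6 - \left(11 + q + 5 m\right) = -17 - q - 5 m$)
$T{\left(-3,6 \right)} k{\left(15,2 \right)} = \left(-17 - -3 - 30\right) \left(-4 + 2 \cdot 2\right) = \left(-17 + 3 - 30\right) \left(-4 + 4\right) = \left(-44\right) 0 = 0$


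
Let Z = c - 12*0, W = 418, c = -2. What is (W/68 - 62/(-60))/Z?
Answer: -1831/510 ≈ -3.5902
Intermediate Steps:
Z = -2 (Z = -2 - 12*0 = -2 + 0 = -2)
(W/68 - 62/(-60))/Z = (418/68 - 62/(-60))/(-2) = (418*(1/68) - 62*(-1/60))*(-½) = (209/34 + 31/30)*(-½) = (1831/255)*(-½) = -1831/510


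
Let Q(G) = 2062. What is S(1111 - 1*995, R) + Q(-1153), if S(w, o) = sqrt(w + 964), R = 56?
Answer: 2062 + 6*sqrt(30) ≈ 2094.9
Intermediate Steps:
S(w, o) = sqrt(964 + w)
S(1111 - 1*995, R) + Q(-1153) = sqrt(964 + (1111 - 1*995)) + 2062 = sqrt(964 + (1111 - 995)) + 2062 = sqrt(964 + 116) + 2062 = sqrt(1080) + 2062 = 6*sqrt(30) + 2062 = 2062 + 6*sqrt(30)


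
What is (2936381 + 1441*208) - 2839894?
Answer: 396215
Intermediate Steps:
(2936381 + 1441*208) - 2839894 = (2936381 + 299728) - 2839894 = 3236109 - 2839894 = 396215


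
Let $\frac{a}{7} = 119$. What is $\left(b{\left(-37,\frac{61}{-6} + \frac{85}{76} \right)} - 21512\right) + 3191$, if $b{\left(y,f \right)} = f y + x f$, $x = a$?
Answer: $- \frac{1454834}{57} \approx -25523.0$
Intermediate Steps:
$a = 833$ ($a = 7 \cdot 119 = 833$)
$x = 833$
$b{\left(y,f \right)} = 833 f + f y$ ($b{\left(y,f \right)} = f y + 833 f = 833 f + f y$)
$\left(b{\left(-37,\frac{61}{-6} + \frac{85}{76} \right)} - 21512\right) + 3191 = \left(\left(\frac{61}{-6} + \frac{85}{76}\right) \left(833 - 37\right) - 21512\right) + 3191 = \left(\left(61 \left(- \frac{1}{6}\right) + 85 \cdot \frac{1}{76}\right) 796 - 21512\right) + 3191 = \left(\left(- \frac{61}{6} + \frac{85}{76}\right) 796 - 21512\right) + 3191 = \left(\left(- \frac{2063}{228}\right) 796 - 21512\right) + 3191 = \left(- \frac{410537}{57} - 21512\right) + 3191 = - \frac{1636721}{57} + 3191 = - \frac{1454834}{57}$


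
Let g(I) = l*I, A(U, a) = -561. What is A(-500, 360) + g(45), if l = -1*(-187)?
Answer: 7854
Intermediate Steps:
l = 187
g(I) = 187*I
A(-500, 360) + g(45) = -561 + 187*45 = -561 + 8415 = 7854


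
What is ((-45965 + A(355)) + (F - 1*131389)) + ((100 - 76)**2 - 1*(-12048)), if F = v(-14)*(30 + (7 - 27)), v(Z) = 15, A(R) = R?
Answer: -164225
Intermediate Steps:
F = 150 (F = 15*(30 + (7 - 27)) = 15*(30 - 20) = 15*10 = 150)
((-45965 + A(355)) + (F - 1*131389)) + ((100 - 76)**2 - 1*(-12048)) = ((-45965 + 355) + (150 - 1*131389)) + ((100 - 76)**2 - 1*(-12048)) = (-45610 + (150 - 131389)) + (24**2 + 12048) = (-45610 - 131239) + (576 + 12048) = -176849 + 12624 = -164225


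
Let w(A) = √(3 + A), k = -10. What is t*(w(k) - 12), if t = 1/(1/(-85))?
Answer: 1020 - 85*I*√7 ≈ 1020.0 - 224.89*I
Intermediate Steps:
t = -85 (t = 1/(-1/85) = -85)
t*(w(k) - 12) = -85*(√(3 - 10) - 12) = -85*(√(-7) - 12) = -85*(I*√7 - 12) = -85*(-12 + I*√7) = 1020 - 85*I*√7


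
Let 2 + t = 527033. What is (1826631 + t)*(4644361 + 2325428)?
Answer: 16404527517318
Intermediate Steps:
t = 527031 (t = -2 + 527033 = 527031)
(1826631 + t)*(4644361 + 2325428) = (1826631 + 527031)*(4644361 + 2325428) = 2353662*6969789 = 16404527517318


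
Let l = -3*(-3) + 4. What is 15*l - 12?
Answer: 183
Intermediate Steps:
l = 13 (l = 9 + 4 = 13)
15*l - 12 = 15*13 - 12 = 195 - 12 = 183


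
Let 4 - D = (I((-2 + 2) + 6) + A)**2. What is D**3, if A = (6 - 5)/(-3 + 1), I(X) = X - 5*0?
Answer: -1157625/64 ≈ -18088.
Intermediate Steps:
I(X) = X (I(X) = X + 0 = X)
A = -1/2 (A = 1/(-2) = 1*(-1/2) = -1/2 ≈ -0.50000)
D = -105/4 (D = 4 - (((-2 + 2) + 6) - 1/2)**2 = 4 - ((0 + 6) - 1/2)**2 = 4 - (6 - 1/2)**2 = 4 - (11/2)**2 = 4 - 1*121/4 = 4 - 121/4 = -105/4 ≈ -26.250)
D**3 = (-105/4)**3 = -1157625/64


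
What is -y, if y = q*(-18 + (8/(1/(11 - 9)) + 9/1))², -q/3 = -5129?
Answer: -753963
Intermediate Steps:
q = 15387 (q = -3*(-5129) = 15387)
y = 753963 (y = 15387*(-18 + (8/(1/(11 - 9)) + 9/1))² = 15387*(-18 + (8/(1/2) + 9*1))² = 15387*(-18 + (8/(½) + 9))² = 15387*(-18 + (8*2 + 9))² = 15387*(-18 + (16 + 9))² = 15387*(-18 + 25)² = 15387*7² = 15387*49 = 753963)
-y = -1*753963 = -753963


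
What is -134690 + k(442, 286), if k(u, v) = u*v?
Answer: -8278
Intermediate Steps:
-134690 + k(442, 286) = -134690 + 442*286 = -134690 + 126412 = -8278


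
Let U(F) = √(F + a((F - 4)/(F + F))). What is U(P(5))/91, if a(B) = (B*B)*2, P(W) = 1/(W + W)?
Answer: √19015/455 ≈ 0.30307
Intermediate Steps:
P(W) = 1/(2*W)
a(B) = 2*B² (a(B) = B²*2 = 2*B²)
U(F) = √(F + (-4 + F)²/(2*F²)) (U(F) = √(F + 2*((F - 4)/(F + F))²) = √(F + 2*((-4 + F)/((2*F)))²) = √(F + 2*((-4 + F)*(1/(2*F)))²) = √(F + 2*((-4 + F)/(2*F))²) = √(F + 2*((-4 + F)²/(4*F²))) = √(F + (-4 + F)²/(2*F²)))
U(P(5))/91 = (√2*√(2*((½)/5) + (-4 + (½)/5)²/((½)/5)²)/2)/91 = (√2*√(2*((½)*(⅕)) + (-4 + (½)*(⅕))²/((½)*(⅕))²)/2)*(1/91) = (√2*√(2*(⅒) + (-4 + ⅒)²/10⁻²)/2)*(1/91) = (√2*√(⅕ + 100*(-39/10)²)/2)*(1/91) = (√2*√(⅕ + 100*(1521/100))/2)*(1/91) = (√2*√(⅕ + 1521)/2)*(1/91) = (√2*√(7606/5)/2)*(1/91) = (√2*(√38030/5)/2)*(1/91) = (√19015/5)*(1/91) = √19015/455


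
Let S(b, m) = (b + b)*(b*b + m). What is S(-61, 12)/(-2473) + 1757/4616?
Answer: 2106591477/11415368 ≈ 184.54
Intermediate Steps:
S(b, m) = 2*b*(m + b²) (S(b, m) = (2*b)*(b² + m) = (2*b)*(m + b²) = 2*b*(m + b²))
S(-61, 12)/(-2473) + 1757/4616 = (2*(-61)*(12 + (-61)²))/(-2473) + 1757/4616 = (2*(-61)*(12 + 3721))*(-1/2473) + 1757*(1/4616) = (2*(-61)*3733)*(-1/2473) + 1757/4616 = -455426*(-1/2473) + 1757/4616 = 455426/2473 + 1757/4616 = 2106591477/11415368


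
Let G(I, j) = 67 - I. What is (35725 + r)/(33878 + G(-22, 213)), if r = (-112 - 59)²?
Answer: 64966/33967 ≈ 1.9126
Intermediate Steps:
r = 29241 (r = (-171)² = 29241)
(35725 + r)/(33878 + G(-22, 213)) = (35725 + 29241)/(33878 + (67 - 1*(-22))) = 64966/(33878 + (67 + 22)) = 64966/(33878 + 89) = 64966/33967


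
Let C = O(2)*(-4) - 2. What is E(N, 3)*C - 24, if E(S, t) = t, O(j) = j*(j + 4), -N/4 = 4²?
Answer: -174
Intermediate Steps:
N = -64 (N = -4*4² = -4*16 = -64)
O(j) = j*(4 + j)
C = -50 (C = (2*(4 + 2))*(-4) - 2 = (2*6)*(-4) - 2 = 12*(-4) - 2 = -48 - 2 = -50)
E(N, 3)*C - 24 = 3*(-50) - 24 = -150 - 24 = -174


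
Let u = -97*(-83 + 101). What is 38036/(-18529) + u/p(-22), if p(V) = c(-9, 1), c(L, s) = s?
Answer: -32389670/18529 ≈ -1748.1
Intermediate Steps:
u = -1746 (u = -97*18 = -1746)
p(V) = 1
38036/(-18529) + u/p(-22) = 38036/(-18529) - 1746/1 = 38036*(-1/18529) - 1746*1 = -38036/18529 - 1746 = -32389670/18529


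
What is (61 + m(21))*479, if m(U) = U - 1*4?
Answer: 37362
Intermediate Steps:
m(U) = -4 + U (m(U) = U - 4 = -4 + U)
(61 + m(21))*479 = (61 + (-4 + 21))*479 = (61 + 17)*479 = 78*479 = 37362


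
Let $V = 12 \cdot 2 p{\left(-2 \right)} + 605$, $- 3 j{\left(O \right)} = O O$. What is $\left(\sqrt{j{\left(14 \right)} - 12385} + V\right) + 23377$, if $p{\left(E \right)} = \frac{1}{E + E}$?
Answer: $23976 + \frac{i \sqrt{112053}}{3} \approx 23976.0 + 111.58 i$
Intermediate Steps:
$j{\left(O \right)} = - \frac{O^{2}}{3}$ ($j{\left(O \right)} = - \frac{O O}{3} = - \frac{O^{2}}{3}$)
$p{\left(E \right)} = \frac{1}{2 E}$
$V = 599$ ($V = 12 \cdot 2 \frac{1}{2 \left(-2\right)} + 605 = 24 \cdot \frac{1}{2} \left(- \frac{1}{2}\right) + 605 = 24 \left(- \frac{1}{4}\right) + 605 = -6 + 605 = 599$)
$\left(\sqrt{j{\left(14 \right)} - 12385} + V\right) + 23377 = \left(\sqrt{- \frac{14^{2}}{3} - 12385} + 599\right) + 23377 = \left(\sqrt{\left(- \frac{1}{3}\right) 196 - 12385} + 599\right) + 23377 = \left(\sqrt{- \frac{196}{3} - 12385} + 599\right) + 23377 = \left(\sqrt{- \frac{37351}{3}} + 599\right) + 23377 = \left(\frac{i \sqrt{112053}}{3} + 599\right) + 23377 = \left(599 + \frac{i \sqrt{112053}}{3}\right) + 23377 = 23976 + \frac{i \sqrt{112053}}{3}$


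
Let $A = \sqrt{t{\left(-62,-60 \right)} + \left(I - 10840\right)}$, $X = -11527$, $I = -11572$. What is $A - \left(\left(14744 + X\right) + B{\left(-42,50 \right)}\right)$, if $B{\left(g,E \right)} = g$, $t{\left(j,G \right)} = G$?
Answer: $-3175 + 106 i \sqrt{2} \approx -3175.0 + 149.91 i$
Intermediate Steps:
$A = 106 i \sqrt{2}$ ($A = \sqrt{-60 - 22412} = \sqrt{-22472} = 106 i \sqrt{2} \approx 149.91 i$)
$A - \left(\left(14744 + X\right) + B{\left(-42,50 \right)}\right) = 106 i \sqrt{2} - \left(\left(14744 - 11527\right) - 42\right) = 106 i \sqrt{2} - \left(3217 - 42\right) = 106 i \sqrt{2} - 3175 = -3175 + 106 i \sqrt{2}$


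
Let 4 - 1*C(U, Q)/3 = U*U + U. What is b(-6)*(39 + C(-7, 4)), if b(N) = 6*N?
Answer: 2700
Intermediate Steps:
C(U, Q) = 12 - 3*U - 3*U² (C(U, Q) = 12 - 3*(U*U + U) = 12 - 3*(U² + U) = 12 - 3*(U + U²) = 12 + (-3*U - 3*U²) = 12 - 3*U - 3*U²)
b(-6)*(39 + C(-7, 4)) = (6*(-6))*(39 + (12 - 3*(-7) - 3*(-7)²)) = -36*(39 + (12 + 21 - 3*49)) = -36*(39 + (12 + 21 - 147)) = -36*(39 - 114) = -36*(-75) = 2700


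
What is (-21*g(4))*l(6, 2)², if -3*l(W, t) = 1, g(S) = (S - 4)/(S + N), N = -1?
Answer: 0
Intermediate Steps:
g(S) = (-4 + S)/(-1 + S) (g(S) = (S - 4)/(S - 1) = (-4 + S)/(-1 + S))
l(W, t) = -⅓ (l(W, t) = -⅓*1 = -⅓)
(-21*g(4))*l(6, 2)² = (-21*(-4 + 4)/(-1 + 4))*(-⅓)² = -21*0/3*(⅑) = -7*0*(⅑) = -21*0*(⅑) = 0*(⅑) = 0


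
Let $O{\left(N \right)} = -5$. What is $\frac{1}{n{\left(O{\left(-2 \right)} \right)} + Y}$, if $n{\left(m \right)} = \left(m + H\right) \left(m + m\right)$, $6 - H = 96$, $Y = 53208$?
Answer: $\frac{1}{54158} \approx 1.8464 \cdot 10^{-5}$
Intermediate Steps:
$H = -90$ ($H = 6 - 96 = -90$)
$n{\left(m \right)} = 2 m \left(-90 + m\right)$ ($n{\left(m \right)} = \left(m - 90\right) \left(m + m\right) = \left(-90 + m\right) 2 m = 2 m \left(-90 + m\right)$)
$\frac{1}{n{\left(O{\left(-2 \right)} \right)} + Y} = \frac{1}{2 \left(-5\right) \left(-90 - 5\right) + 53208} = \frac{1}{2 \left(-5\right) \left(-95\right) + 53208} = \frac{1}{950 + 53208} = \frac{1}{54158}$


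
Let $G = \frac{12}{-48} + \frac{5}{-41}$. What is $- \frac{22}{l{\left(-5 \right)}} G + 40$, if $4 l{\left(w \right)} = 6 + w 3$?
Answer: $\frac{13418}{369} \approx 36.363$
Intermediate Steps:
$G = - \frac{61}{164}$ ($G = 12 \left(- \frac{1}{48}\right) + 5 \left(- \frac{1}{41}\right) = - \frac{1}{4} - \frac{5}{41} = - \frac{61}{164} \approx -0.37195$)
$l{\left(w \right)} = \frac{3}{2} + \frac{3 w}{4}$ ($l{\left(w \right)} = \frac{6 + w 3}{4} = \frac{6 + 3 w}{4} = \frac{3}{2} + \frac{3 w}{4}$)
$- \frac{22}{l{\left(-5 \right)}} G + 40 = - \frac{22}{\frac{3}{2} + \frac{3}{4} \left(-5\right)} \left(- \frac{61}{164}\right) + 40 = - \frac{22}{\frac{3}{2} - \frac{15}{4}} \left(- \frac{61}{164}\right) + 40 = - \frac{22}{- \frac{9}{4}} \left(- \frac{61}{164}\right) + 40 = \left(-22\right) \left(- \frac{4}{9}\right) \left(- \frac{61}{164}\right) + 40 = \frac{88}{9} \left(- \frac{61}{164}\right) + 40 = - \frac{1342}{369} + 40 = \frac{13418}{369}$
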